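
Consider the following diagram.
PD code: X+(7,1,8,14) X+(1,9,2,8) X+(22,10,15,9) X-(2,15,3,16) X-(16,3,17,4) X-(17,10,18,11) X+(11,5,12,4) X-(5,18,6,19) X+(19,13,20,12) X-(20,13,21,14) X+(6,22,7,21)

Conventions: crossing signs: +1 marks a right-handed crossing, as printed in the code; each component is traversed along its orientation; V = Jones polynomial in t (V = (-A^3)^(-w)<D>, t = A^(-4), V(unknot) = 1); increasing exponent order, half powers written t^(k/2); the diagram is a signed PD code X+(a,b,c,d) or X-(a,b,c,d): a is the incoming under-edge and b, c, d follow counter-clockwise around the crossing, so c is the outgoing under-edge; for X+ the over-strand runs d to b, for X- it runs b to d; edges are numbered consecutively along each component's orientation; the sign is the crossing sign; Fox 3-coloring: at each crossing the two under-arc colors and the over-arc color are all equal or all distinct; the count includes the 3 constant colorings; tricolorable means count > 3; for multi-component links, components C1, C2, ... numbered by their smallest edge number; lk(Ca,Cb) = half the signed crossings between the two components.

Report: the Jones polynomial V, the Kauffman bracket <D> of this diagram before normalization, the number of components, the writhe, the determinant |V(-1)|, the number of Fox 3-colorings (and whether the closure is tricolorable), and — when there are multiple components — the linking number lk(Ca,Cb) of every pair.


Jones polynomial: V(t) = -t^(-3/2) - 2t^(1/2) + t^(3/2) - t^(5/2) + t^(7/2)
<D> = -A^-11 + A^-7 - A^-3 + 2A + A^9; writhe +1
components 2, writhe +1 (11 crossings)
linking number lk(C1,C2) = -1
3-colorings: 9 of 3^11, det 6 — tricolorable
note: w = +1 shifts under R1 moves; the (-A^3)^(-1) factor cancels that in V


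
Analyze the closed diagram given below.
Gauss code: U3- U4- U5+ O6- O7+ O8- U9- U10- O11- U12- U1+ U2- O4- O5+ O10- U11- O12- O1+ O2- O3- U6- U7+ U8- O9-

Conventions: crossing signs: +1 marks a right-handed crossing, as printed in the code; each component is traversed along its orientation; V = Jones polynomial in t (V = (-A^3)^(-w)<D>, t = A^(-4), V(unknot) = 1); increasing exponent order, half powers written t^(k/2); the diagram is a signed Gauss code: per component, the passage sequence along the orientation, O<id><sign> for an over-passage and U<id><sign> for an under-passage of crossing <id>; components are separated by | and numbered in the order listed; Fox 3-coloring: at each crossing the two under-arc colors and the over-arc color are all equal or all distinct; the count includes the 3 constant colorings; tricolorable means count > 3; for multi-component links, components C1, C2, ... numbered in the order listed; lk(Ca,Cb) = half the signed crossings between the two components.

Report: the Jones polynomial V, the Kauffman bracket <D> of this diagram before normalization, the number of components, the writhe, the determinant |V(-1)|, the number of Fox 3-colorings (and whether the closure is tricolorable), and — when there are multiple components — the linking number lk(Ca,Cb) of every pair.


V = t^-8 - 2t^-7 + t^-6 - 2t^-5 + 2t^-4 + t^-2
<D> = A^-10 + 2A^-2 - 2A^2 + A^6 - 2A^10 + A^14 (w = -6)
1 component over 12 crossings, w = -6
27 Fox colorings among 3^12, |V(-1)| = 9: tricolorable
why: w = -6 (over 12 crossings) is diagram-only; (-A^3)^(6) removes it from V


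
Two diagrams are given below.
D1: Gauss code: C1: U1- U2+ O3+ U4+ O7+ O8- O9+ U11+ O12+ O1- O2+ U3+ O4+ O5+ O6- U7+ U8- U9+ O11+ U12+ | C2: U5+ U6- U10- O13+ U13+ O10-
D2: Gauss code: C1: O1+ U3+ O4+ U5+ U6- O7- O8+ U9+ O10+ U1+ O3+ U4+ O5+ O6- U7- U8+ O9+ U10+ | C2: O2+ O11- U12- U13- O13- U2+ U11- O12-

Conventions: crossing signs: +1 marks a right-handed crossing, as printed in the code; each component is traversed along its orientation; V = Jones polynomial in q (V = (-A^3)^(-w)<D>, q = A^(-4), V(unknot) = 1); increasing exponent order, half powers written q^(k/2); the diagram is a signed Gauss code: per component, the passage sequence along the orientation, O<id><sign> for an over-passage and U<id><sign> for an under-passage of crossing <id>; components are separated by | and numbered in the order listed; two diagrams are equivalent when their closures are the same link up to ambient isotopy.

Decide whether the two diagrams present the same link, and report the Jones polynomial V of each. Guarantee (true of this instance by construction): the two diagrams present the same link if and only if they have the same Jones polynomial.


same link: yes
V(D1) = -q^(3/2) - q^(5/2) - q^(7/2) + q^(15/2)  [13 crossings, <D> = -A^-15 + A + A^5 + A^9, w = +5]
V(D2) = -q^(3/2) - q^(5/2) - q^(7/2) + q^(15/2)  (w +3, c 13, <D> = -A^-21 + A^-5 + A^-1 + A^3)
note: Reidemeister moves carry D1 (13 crossings) to D2 (13)


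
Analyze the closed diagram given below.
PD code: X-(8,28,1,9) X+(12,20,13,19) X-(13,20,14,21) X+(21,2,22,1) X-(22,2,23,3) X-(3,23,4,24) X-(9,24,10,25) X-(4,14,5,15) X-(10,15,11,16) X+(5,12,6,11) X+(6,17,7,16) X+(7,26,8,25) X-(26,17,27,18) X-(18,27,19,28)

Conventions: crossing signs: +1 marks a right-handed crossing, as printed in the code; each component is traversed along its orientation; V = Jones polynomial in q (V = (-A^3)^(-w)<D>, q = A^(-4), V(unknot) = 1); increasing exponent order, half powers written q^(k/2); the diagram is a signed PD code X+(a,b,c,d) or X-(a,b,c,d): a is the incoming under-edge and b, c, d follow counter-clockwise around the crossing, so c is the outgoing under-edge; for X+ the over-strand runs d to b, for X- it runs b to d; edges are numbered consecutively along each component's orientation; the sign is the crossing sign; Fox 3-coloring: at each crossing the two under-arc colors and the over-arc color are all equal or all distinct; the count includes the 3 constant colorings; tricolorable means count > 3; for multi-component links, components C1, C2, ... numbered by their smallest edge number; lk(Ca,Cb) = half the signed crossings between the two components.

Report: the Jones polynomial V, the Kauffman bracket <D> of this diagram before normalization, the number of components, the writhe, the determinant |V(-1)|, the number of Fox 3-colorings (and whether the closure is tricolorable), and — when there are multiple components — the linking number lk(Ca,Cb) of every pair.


Jones polynomial: V(q) = q^(-9/2) - q^(-5/2) - q^(-3/2) - q^(-1/2)
<D> = -A^-10 - A^-6 - A^-2 + A^6; writhe -4
components 2, writhe -4 (14 crossings)
linking number lk(C1,C2) = 0
3-colorings: 27 of 3^14, det 0 — tricolorable
note: |V(-1)| = 0: so tricolorable, since 3 divides 0


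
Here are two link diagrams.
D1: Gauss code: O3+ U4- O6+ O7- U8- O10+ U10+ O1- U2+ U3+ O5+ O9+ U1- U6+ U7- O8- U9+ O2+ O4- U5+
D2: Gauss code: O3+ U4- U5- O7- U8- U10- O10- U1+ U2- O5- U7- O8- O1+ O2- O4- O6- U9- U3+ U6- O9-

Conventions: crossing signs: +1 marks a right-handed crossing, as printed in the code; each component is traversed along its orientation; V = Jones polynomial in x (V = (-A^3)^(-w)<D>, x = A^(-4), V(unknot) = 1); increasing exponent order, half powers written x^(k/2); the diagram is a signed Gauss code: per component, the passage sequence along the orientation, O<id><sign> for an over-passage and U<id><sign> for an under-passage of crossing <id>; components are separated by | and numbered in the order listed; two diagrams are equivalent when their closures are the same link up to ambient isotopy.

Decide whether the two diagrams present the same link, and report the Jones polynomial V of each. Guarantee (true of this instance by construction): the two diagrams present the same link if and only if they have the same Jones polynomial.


same link: no
V(D1) = x^-2 - x^-1 + 2 - 2x + x^2 - x^3 + x^4  [10 crossings, <D> = A^-10 - A^-6 + A^-2 - 2A^2 + 2A^6 - A^10 + A^14, w = +2]
V(D2) = -x^-4 + x^-3 + x^-1  [10 crossings, <D> = A^-14 + A^-6 - A^-2, w = -6]
insight: comparing 2 Jones polynomials yields 2 groups


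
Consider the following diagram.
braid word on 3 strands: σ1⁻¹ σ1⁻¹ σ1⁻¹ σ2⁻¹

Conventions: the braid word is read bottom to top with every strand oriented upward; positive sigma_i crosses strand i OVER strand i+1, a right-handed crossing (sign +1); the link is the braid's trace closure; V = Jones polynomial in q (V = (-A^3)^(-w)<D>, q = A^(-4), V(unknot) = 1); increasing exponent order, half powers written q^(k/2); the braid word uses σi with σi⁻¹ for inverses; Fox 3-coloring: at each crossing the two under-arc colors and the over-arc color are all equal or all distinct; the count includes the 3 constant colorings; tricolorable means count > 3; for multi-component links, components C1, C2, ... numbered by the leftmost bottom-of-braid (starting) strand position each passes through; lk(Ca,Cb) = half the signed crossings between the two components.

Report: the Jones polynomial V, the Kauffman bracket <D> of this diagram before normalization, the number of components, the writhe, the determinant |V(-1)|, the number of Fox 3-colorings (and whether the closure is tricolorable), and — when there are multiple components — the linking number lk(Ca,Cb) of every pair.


Jones polynomial: V(q) = -q^-4 + q^-3 + q^-1
<D> = A^-8 + 1 - A^4; writhe -4
components 1, writhe -4 (4 crossings)
3-colorings: 9 of 3^4, det 3 — tricolorable
note: the span of V is 3, forcing >= 3 crossings in any diagram


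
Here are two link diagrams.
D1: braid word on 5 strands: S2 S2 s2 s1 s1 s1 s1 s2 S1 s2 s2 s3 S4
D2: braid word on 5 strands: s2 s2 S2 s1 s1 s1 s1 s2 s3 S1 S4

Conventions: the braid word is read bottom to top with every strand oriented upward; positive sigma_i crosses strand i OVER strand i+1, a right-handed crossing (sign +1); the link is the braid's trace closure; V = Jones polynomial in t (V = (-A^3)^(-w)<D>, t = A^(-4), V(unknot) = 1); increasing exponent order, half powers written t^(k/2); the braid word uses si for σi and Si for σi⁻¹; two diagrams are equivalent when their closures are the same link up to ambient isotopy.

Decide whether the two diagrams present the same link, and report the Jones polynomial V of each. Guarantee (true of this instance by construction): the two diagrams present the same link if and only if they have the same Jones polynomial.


equivalent: yes
V(D1) = -t^(3/2) + t^(5/2) - 2t^(7/2) + 2t^(9/2) - 2t^(11/2) + t^(13/2) - t^(15/2)  (w +5, c 13, <D> = A^-15 - A^-11 + 2A^-7 - 2A^-3 + 2A - A^5 + A^9)
D2 (bracket A^-15 - A^-11 + 2A^-7 - 2A^-3 + 2A - A^5 + A^9; 11 crossings at w = +5): V = -t^(3/2) + t^(5/2) - 2t^(7/2) + 2t^(9/2) - 2t^(11/2) + t^(13/2) - t^(15/2)
why: one V(t) for all 2 diagrams — one class (guaranteed)


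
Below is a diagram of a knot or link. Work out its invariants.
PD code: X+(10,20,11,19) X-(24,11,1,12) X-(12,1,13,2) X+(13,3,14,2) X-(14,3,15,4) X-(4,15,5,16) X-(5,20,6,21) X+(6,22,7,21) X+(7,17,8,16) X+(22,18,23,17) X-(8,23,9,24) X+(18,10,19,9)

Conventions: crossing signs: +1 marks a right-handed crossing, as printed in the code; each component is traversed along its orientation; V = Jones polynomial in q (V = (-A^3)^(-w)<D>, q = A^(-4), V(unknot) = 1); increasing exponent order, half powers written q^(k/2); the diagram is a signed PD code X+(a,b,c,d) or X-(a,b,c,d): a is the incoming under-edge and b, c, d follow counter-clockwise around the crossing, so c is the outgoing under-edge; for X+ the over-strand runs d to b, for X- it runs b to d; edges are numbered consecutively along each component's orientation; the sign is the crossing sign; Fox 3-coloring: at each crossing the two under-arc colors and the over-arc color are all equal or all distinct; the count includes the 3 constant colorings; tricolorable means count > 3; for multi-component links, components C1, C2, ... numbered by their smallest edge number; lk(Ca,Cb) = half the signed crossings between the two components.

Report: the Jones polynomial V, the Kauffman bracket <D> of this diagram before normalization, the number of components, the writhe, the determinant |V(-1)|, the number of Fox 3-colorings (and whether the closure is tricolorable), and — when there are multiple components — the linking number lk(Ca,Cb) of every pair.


V = -q^-3 + 2q^-2 - 2q^-1 + 3 - 2q + 2q^2 - q^3
<D> = -A^-12 + 2A^-8 - 2A^-4 + 3 - 2A^4 + 2A^8 - A^12 (w = 0)
1 component over 12 crossings, w = 0
3 Fox colorings among 3^12, |V(-1)| = 13: not tricolorable
why: w = 0 (over 12 crossings) is diagram-only; (-A^3)^(0) removes it from V


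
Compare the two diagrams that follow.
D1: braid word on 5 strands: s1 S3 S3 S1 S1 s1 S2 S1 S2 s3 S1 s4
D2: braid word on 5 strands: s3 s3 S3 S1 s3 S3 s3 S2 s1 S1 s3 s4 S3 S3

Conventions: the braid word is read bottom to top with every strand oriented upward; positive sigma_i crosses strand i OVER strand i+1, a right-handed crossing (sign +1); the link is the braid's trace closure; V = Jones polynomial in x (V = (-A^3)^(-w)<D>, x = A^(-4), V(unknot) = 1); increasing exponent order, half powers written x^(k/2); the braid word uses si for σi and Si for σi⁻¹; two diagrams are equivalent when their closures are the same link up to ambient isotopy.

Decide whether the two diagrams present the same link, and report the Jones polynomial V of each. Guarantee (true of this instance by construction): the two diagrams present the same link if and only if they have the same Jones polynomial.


same link: no
V(D1) = -x^-4 + x^-3 + x^-1  [12 crossings, <D> = A^-8 + 1 - A^4, w = -4]
D2 (bracket 1; 14 crossings at w = 0): V = 1
note: 2 values of V(x) split the 2 diagrams


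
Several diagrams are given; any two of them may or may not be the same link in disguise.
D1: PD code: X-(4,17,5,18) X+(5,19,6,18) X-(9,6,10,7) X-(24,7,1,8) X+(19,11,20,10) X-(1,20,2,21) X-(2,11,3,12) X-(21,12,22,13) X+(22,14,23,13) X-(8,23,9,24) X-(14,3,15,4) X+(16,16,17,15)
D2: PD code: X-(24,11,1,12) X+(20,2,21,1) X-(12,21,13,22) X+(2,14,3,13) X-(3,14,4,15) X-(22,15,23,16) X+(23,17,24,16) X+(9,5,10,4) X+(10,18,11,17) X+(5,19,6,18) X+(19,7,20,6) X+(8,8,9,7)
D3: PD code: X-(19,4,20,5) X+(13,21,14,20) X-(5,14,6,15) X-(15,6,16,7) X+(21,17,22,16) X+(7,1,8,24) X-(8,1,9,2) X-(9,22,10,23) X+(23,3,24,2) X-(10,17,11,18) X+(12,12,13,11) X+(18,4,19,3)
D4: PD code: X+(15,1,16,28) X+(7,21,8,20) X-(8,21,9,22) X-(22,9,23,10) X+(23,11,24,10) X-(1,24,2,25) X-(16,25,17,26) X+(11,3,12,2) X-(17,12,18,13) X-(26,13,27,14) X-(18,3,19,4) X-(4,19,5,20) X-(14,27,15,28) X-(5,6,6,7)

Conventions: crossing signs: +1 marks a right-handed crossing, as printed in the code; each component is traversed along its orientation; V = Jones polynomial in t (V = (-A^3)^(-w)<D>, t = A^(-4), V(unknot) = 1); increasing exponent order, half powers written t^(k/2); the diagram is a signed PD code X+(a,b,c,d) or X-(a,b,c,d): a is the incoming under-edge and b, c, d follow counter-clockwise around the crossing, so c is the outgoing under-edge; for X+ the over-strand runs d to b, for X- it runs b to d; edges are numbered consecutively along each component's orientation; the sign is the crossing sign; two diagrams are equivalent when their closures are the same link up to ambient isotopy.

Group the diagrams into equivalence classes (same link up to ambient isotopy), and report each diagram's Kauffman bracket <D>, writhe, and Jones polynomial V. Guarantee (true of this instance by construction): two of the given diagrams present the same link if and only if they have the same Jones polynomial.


classes: {D1, D4} | {D2} | {D3}
V(D1) = -t^-6 + t^-5 - t^-4 + 2t^-3 - t^-2 + t^-1  [12 crossings, <D> = A^-8 - A^-4 + 2 - A^4 + A^8 - A^12, w = -4]
V(D2) = t^-1 - 1 + 2t - 2t^2 + 2t^3 - 2t^4 + t^5  (w +4, c 12, <D> = A^-8 - 2A^-4 + 2 - 2A^4 + 2A^8 - A^12 + A^16)
V(D3) = -t^-4 + t^-3 + t^-1  [12 crossings, <D> = A^4 + A^12 - A^16, w = 0]
V(D4) = -t^-6 + t^-5 - t^-4 + 2t^-3 - t^-2 + t^-1  [14 crossings, <D> = A^-14 - A^-10 + 2A^-6 - A^-2 + A^2 - A^6, w = -6]
note: 3 values of V(t) split the 4 diagrams


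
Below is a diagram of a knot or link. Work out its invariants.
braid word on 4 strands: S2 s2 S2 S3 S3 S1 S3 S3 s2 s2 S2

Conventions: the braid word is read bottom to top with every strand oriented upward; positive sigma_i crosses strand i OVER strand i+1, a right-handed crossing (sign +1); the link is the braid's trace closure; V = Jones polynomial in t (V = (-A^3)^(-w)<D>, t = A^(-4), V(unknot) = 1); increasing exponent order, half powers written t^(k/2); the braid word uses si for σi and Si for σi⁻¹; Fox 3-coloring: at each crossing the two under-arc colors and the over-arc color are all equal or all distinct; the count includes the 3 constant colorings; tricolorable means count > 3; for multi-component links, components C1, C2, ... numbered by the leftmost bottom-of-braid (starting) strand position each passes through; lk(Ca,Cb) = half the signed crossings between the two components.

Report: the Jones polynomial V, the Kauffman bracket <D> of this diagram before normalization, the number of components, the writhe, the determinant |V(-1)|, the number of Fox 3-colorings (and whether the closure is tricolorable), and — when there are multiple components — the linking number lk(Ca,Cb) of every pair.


V = t^-6 + t^-3 + t^-2 + t^-1
<D> = -A^-11 - A^-7 - A^-3 - A^9 (w = -5)
3 components over 11 crossings, w = -5
lk(C1,C2): 0
lk(C1,C3) = 0
linking number lk(C2,C3) = -2
9 Fox colorings among 3^11, |V(-1)| = 0: tricolorable
why: span 5 respects span(V) <= c + mu - 1 = 13 for this 3-component diagram


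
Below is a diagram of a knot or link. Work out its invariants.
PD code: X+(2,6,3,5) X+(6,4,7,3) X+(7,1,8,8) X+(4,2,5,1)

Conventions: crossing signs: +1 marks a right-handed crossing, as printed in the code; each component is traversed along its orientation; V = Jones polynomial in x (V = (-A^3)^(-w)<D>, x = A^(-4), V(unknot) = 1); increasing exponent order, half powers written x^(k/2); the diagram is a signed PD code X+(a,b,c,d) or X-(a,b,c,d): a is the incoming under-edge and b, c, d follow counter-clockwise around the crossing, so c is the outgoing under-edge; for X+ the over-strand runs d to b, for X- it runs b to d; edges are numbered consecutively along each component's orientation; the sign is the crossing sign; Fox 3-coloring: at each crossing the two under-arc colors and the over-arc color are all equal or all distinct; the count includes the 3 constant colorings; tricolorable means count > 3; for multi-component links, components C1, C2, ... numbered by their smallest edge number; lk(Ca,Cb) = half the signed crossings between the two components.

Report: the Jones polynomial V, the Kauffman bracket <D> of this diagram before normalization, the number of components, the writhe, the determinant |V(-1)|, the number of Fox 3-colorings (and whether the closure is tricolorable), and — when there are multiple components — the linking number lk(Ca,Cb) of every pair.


V(x) = x + x^3 - x^4
bracket: -A^-4 + 1 + A^8, w = +4
1 component, writhe +4, over 4 crossings
det 3, colorings 9 of 3^4 — tricolorable
observation: w = +4 shifts under R1 moves; the (-A^3)^(-4) factor cancels that in V


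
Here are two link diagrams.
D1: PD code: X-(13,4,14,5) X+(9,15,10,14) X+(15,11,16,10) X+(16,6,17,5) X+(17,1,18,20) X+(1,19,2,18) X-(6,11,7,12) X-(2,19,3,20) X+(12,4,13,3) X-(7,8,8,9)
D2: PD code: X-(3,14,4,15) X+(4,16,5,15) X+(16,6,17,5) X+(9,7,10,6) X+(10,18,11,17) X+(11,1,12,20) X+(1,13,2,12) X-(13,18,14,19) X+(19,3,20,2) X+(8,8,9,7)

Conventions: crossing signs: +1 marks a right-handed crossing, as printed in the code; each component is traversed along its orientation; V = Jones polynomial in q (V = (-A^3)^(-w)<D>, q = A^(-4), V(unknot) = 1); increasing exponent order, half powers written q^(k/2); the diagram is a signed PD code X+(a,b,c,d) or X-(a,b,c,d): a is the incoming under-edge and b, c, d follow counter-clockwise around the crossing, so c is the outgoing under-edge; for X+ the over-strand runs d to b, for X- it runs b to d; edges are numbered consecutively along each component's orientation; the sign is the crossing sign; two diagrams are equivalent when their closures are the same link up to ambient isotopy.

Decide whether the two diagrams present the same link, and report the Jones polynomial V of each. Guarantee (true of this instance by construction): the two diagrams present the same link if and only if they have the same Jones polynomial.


equivalent: no
D1 (bracket A^6; 10 crossings at w = +2): V = 1
V(D2) = q - q^2 + 2q^3 - q^4 + q^5 - q^6  [10 crossings, <D> = -A^-6 + A^-2 - A^2 + 2A^6 - A^10 + A^14, w = +6]
observation: V(q) takes 2 values over 2 diagrams, fixing the grouping


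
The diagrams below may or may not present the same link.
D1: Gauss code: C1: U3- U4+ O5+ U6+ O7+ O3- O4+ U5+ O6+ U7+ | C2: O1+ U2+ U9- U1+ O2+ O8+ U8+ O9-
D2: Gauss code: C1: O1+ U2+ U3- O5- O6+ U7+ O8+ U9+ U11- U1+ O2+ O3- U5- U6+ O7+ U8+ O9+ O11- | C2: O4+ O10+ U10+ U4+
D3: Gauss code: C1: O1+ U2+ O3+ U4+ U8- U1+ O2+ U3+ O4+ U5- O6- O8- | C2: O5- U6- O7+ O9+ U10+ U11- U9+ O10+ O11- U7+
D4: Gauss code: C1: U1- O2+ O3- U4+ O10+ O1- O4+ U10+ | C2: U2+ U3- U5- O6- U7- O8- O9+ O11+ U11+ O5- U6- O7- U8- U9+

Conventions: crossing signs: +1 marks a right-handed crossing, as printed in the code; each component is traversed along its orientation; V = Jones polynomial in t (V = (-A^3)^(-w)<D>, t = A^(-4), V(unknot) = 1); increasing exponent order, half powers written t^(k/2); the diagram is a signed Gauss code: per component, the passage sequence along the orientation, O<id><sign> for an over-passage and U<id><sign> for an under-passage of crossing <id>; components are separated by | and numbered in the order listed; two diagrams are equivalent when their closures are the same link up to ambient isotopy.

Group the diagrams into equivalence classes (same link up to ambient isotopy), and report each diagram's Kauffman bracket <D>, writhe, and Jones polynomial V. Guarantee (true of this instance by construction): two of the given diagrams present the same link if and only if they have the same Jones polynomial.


grouping into links: {D1, D2} | {D3} | {D4}
V(D1) = -t^(1/2) - t^(3/2) - t^(5/2) + t^(9/2)  (w +5, c 9, <D> = -A^-3 + A^5 + A^9 + A^13)
V(D2) = -t^(1/2) - t^(3/2) - t^(5/2) + t^(9/2)  (w +5, c 11, <D> = -A^-3 + A^5 + A^9 + A^13)
V(D3) = -t^(-3/2) - 2t^(1/2) + t^(3/2) - t^(5/2) + t^(7/2)  [11 crossings, <D> = -A^-5 + A^-1 - A^3 + 2A^7 + A^15, w = +3]
V(D4) = t^(-9/2) - t^(-5/2) - t^(-3/2) - t^(-1/2)  (w -1, c 11, <D> = A^-1 + A^3 + A^7 - A^15)
why: V(t) takes 3 values over 4 diagrams, fixing the grouping


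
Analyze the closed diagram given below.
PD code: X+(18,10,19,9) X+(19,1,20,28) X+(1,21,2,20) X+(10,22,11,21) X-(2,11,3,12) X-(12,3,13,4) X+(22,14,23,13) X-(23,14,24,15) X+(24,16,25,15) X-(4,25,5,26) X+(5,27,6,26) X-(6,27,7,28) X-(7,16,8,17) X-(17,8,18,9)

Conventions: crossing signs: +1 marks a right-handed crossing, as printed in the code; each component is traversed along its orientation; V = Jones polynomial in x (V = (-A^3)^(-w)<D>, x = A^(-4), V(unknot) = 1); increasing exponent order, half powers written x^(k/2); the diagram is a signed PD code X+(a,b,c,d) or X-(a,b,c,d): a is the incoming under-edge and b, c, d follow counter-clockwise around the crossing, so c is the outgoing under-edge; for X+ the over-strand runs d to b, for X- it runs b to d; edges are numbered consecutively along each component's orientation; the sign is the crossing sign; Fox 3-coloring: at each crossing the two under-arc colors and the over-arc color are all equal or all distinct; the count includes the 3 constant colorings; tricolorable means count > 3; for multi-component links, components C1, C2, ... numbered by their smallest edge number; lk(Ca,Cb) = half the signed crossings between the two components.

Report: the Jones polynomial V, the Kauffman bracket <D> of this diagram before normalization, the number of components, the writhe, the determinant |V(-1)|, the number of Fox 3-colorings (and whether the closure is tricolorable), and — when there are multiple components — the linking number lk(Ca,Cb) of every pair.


V = -x^-3 + x^-2 - x^-1 + 3 - x + x^2 - x^3
<D> = -A^-12 + A^-8 - A^-4 + 3 - A^4 + A^8 - A^12 (w = 0)
1 component over 14 crossings, w = 0
27 Fox colorings among 3^14, |V(-1)| = 9: tricolorable
why: |V(-1)| = 9: so tricolorable, since 3 divides 9


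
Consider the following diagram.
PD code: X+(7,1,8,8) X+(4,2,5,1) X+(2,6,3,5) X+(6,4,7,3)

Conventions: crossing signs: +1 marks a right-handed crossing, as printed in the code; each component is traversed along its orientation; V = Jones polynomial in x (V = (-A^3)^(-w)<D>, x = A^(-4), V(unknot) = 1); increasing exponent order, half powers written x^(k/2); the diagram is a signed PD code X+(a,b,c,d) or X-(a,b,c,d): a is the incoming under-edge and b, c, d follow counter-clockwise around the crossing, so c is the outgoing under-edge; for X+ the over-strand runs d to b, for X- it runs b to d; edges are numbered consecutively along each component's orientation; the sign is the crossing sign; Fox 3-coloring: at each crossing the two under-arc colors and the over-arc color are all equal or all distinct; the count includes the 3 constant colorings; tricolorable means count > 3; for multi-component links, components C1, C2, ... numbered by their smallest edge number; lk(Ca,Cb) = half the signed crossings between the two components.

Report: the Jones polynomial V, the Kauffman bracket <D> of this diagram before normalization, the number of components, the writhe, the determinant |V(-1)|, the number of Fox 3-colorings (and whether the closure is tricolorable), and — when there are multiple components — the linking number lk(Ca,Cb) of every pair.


V = x + x^3 - x^4
<D> = -A^-4 + 1 + A^8 (w = +4)
1 component over 4 crossings, w = +4
9 Fox colorings among 3^4, |V(-1)| = 3: tricolorable
why: |V(-1)| = 3: so tricolorable, since 3 divides 3


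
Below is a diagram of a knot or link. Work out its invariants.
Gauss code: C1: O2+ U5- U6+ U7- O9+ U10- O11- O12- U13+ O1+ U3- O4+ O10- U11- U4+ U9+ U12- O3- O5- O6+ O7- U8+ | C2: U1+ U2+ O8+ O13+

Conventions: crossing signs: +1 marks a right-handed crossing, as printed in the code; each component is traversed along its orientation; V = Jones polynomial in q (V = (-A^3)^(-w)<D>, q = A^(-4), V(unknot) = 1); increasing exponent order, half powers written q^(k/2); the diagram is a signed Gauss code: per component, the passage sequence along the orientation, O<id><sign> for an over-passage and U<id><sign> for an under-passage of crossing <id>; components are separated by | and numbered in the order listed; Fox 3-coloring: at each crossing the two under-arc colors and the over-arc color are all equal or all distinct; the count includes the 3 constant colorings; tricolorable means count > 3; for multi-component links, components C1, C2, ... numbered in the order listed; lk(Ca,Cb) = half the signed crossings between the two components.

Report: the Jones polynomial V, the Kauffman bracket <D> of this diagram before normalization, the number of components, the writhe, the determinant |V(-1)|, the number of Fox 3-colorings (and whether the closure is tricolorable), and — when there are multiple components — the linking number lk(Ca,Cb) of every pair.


V(q) = q^(-3/2) - q^(-1/2) - q^(3/2) - q^(7/2)
bracket: A^-11 + A^-3 + A^5 - A^9, w = +1
2 components, writhe +1, over 13 crossings
lk(C1,C2) = +2
det 4, colorings 3 of 3^13 — not tricolorable
observation: the span of V is 5, within the link bound 13 + 2 - 1


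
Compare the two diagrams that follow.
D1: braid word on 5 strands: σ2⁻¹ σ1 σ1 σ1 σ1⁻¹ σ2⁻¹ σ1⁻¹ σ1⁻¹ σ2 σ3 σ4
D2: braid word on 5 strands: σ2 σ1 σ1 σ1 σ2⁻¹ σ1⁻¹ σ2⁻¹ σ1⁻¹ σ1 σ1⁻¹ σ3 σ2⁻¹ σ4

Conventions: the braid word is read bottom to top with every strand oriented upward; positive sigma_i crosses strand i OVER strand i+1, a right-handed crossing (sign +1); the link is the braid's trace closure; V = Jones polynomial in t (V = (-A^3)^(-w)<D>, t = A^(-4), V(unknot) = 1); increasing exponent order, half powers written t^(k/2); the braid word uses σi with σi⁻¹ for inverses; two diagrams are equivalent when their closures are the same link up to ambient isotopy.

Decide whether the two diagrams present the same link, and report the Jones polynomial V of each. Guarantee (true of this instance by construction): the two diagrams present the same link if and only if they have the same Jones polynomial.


equivalent: yes
V(D1) = -t^(-1/2) - t^(1/2)  (w +1, c 11, <D> = A + A^5)
D2 (bracket A + A^5; 13 crossings at w = +1): V = -t^(-1/2) - t^(1/2)
why: one V(t) for all 2 diagrams — one class (guaranteed)


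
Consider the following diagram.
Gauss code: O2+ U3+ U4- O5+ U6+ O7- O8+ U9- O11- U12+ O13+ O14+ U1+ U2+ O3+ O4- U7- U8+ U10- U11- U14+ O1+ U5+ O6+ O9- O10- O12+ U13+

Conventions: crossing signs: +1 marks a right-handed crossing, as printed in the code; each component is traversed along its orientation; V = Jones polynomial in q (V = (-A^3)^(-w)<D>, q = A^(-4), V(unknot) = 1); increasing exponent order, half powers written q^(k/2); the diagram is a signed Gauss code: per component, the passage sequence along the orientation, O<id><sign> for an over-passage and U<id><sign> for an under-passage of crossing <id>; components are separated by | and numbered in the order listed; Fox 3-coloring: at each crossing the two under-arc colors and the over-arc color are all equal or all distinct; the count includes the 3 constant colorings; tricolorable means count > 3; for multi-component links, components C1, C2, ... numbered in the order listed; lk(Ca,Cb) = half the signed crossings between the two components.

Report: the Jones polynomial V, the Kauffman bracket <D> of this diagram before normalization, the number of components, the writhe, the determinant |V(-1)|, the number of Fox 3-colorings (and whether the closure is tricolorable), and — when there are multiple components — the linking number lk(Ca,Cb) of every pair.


V(q) = q + q^3 - q^4
bracket: -A^-4 + 1 + A^8, w = +4
1 component, writhe +4, over 14 crossings
det 3, colorings 9 of 3^14 — tricolorable
observation: the span of V is 3, forcing >= 3 crossings in any diagram


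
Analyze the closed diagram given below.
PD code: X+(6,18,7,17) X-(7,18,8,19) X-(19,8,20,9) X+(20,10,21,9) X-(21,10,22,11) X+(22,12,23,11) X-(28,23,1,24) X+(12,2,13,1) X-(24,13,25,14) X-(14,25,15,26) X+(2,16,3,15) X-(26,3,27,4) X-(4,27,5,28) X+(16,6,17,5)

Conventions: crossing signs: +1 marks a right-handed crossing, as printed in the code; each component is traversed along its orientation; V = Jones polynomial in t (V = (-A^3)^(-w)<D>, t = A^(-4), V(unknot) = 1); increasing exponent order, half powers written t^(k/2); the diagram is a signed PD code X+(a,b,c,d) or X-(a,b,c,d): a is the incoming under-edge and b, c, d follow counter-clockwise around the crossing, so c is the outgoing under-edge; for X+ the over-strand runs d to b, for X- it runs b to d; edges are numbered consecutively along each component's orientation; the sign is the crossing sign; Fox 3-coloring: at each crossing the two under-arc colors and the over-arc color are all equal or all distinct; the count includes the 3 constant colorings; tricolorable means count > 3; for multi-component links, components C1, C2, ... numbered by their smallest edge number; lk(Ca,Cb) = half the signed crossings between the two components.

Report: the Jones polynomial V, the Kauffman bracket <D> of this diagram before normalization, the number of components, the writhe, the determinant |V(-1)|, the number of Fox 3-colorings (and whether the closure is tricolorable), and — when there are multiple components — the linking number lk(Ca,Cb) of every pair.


V(t) = -t^-6 + 3t^-5 - 5t^-4 + 6t^-3 - 6t^-2 + 6t^-1 - 4 + 3t - t^2
bracket: -A^-14 + 3A^-10 - 4A^-6 + 6A^-2 - 6A^2 + 6A^6 - 5A^10 + 3A^14 - A^18, w = -2
1 component, writhe -2, over 14 crossings
det 35, colorings 3 of 3^14 — not tricolorable
observation: w = -2 shifts under R1 moves; the (-A^3)^(2) factor cancels that in V


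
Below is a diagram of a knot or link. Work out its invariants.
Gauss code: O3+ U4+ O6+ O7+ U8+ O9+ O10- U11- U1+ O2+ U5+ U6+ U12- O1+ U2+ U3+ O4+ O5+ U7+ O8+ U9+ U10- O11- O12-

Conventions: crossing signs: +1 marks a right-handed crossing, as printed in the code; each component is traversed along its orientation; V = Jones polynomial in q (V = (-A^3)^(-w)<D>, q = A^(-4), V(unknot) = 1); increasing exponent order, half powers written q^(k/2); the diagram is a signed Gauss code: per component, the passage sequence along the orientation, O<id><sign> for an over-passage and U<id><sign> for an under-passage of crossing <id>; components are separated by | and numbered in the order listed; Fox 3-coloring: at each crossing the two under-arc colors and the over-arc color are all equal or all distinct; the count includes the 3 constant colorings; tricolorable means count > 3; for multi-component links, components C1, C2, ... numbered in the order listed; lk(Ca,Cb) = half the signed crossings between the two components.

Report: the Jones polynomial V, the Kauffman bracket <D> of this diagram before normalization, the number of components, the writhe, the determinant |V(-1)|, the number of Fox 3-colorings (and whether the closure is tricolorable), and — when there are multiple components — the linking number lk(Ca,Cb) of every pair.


V(q) = q^2 + 2q^4 - 2q^5 + q^6 - 2q^7 + q^8
bracket: A^-14 - 2A^-10 + A^-6 - 2A^-2 + 2A^2 + A^10, w = +6
1 component, writhe +6, over 12 crossings
det 9, colorings 27 of 3^12 — tricolorable
observation: V spans 6 powers of q: at least 6 crossings in any diagram


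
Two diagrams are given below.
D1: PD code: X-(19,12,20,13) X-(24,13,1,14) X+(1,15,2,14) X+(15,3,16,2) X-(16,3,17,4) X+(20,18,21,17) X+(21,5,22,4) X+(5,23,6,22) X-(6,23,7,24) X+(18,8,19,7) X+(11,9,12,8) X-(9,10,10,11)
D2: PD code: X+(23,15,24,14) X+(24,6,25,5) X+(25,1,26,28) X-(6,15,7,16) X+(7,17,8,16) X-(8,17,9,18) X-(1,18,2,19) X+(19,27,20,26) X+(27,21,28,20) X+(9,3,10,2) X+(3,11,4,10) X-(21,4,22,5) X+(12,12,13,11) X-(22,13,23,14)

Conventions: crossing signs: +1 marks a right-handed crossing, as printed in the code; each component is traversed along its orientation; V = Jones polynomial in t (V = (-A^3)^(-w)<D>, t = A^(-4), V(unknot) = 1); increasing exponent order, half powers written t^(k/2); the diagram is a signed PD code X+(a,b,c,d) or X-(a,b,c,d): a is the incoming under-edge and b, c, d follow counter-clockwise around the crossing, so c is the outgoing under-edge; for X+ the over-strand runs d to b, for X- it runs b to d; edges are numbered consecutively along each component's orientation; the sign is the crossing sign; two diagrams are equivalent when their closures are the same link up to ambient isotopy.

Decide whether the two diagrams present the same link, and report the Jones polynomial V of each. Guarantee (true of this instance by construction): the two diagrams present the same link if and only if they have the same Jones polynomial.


same link: no
V(D1) = 1  [12 crossings, <D> = A^6, w = +2]
V(D2) = t + t^3 - t^4  [14 crossings, <D> = -A^-4 + 1 + A^8, w = +4]
insight: V(t) takes 2 values over 2 diagrams, fixing the grouping


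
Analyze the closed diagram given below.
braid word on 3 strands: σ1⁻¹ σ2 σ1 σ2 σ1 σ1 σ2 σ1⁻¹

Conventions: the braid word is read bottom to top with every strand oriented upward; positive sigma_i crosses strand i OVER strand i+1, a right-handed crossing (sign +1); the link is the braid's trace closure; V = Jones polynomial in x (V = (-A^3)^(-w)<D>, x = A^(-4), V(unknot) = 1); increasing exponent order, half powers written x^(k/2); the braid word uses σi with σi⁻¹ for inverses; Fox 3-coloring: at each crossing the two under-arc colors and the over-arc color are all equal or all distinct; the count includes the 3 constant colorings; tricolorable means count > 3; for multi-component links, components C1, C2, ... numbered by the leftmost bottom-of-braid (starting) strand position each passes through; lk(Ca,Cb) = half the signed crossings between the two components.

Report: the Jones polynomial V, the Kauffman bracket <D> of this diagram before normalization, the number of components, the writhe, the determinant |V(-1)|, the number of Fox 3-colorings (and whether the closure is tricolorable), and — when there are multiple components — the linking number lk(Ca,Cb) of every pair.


V(x) = x - x^2 + 2x^3 - x^4 + x^5 - x^6
bracket: -A^-12 + A^-8 - A^-4 + 2 - A^4 + A^8, w = +4
1 component, writhe +4, over 8 crossings
det 7, colorings 3 of 3^8 — not tricolorable
observation: the span of V is 5, forcing >= 5 crossings in any diagram


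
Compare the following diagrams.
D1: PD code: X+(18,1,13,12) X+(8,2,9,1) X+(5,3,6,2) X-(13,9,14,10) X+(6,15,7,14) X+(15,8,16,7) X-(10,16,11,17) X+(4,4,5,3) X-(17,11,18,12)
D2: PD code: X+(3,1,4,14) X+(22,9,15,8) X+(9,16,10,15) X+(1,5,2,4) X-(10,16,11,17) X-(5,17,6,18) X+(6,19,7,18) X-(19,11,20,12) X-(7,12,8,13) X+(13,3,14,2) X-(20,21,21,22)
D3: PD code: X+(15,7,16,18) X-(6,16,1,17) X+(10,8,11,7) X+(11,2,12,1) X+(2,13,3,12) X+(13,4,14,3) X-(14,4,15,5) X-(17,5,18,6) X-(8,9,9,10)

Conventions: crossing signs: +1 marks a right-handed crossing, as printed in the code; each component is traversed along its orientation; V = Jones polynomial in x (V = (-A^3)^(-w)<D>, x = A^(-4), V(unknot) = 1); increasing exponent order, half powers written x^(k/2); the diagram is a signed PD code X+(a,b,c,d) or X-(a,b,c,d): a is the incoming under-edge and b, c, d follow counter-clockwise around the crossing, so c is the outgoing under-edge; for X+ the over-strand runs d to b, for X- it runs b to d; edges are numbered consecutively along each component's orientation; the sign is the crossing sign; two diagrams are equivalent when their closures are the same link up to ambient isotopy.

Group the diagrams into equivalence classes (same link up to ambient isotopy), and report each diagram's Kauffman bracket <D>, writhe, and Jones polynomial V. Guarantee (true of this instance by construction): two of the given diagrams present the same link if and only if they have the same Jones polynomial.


equivalence classes: {D1, D3} | {D2}
D1 (bracket -A^-5 + 2A^-1 - A^3 + 2A^7 - A^11 + A^15; 9 crossings at w = +3): V = -x^(-3/2) + x^(-1/2) - 2x^(1/2) + x^(3/2) - 2x^(5/2) + x^(7/2)
V(D2) = -x^(1/2) - x^(3/2) - x^(5/2) + x^(9/2)  [11 crossings, <D> = -A^-15 + A^-7 + A^-3 + A, w = +1]
D3 (bracket -A^-11 + 2A^-7 - A^-3 + 2A - A^5 + A^9; 9 crossings at w = +1): V = -x^(-3/2) + x^(-1/2) - 2x^(1/2) + x^(3/2) - 2x^(5/2) + x^(7/2)
key observation: comparing 3 Jones polynomials yields 2 groups


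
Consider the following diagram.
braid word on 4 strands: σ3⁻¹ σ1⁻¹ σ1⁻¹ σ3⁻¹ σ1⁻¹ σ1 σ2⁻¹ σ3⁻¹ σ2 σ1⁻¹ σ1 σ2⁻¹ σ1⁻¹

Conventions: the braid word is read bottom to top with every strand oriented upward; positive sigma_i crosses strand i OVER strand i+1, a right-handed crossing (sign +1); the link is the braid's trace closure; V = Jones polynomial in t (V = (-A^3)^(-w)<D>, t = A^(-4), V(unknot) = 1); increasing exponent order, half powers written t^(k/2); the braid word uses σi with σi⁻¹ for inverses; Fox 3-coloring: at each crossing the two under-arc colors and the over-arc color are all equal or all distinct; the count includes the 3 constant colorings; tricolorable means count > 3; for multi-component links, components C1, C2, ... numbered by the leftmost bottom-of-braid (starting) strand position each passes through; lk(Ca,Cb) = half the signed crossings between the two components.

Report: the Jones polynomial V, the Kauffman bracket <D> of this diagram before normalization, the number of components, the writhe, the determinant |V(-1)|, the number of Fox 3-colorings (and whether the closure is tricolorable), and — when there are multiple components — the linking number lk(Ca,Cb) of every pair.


V = t^-8 - 2t^-7 + t^-6 - 2t^-5 + 2t^-4 + t^-2
<D> = -A^-13 - 2A^-5 + 2A^-1 - A^3 + 2A^7 - A^11 (w = -7)
1 component over 13 crossings, w = -7
27 Fox colorings among 3^13, |V(-1)| = 9: tricolorable
why: the word shrinks to σ3⁻¹ σ1⁻¹ σ1⁻¹ σ3⁻¹ σ2⁻¹ σ3⁻¹ σ1⁻¹ after cancelling


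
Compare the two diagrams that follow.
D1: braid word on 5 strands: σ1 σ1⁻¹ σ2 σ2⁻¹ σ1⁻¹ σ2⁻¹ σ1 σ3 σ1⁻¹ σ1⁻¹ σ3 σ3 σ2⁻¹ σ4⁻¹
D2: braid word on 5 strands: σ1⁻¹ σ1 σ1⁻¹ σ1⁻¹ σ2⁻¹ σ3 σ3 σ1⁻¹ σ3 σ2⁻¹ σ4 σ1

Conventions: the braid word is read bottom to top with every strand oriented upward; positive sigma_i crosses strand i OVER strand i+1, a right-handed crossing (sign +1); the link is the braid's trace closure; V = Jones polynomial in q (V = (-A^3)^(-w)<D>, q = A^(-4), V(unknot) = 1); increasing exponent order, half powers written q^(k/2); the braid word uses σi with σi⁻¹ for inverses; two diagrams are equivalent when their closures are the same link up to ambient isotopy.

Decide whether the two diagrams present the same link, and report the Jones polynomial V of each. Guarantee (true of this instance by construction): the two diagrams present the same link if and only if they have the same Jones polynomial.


equivalent: yes
D1 (bracket -A^-18 + A^-14 - A^-10 + 3A^-6 - A^-2 + A^2 - A^6; 14 crossings at w = -2): V = -q^-3 + q^-2 - q^-1 + 3 - q + q^2 - q^3
V(D2) = -q^-3 + q^-2 - q^-1 + 3 - q + q^2 - q^3  [12 crossings, <D> = -A^-12 + A^-8 - A^-4 + 3 - A^4 + A^8 - A^12, w = 0]
observation: D2 (12 crossings) and D1 (14) are Markov-related braid presentations
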